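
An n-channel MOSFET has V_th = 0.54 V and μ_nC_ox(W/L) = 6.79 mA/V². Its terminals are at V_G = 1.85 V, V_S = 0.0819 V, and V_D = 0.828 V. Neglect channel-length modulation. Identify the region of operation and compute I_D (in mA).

V_GS = V_G − V_S = 1.85 − 0.0819 = 1.77 V; V_DS = V_D − V_S = 0.828 − 0.0819 = 0.746 V.
V_ov = V_GS − V_th = 1.77 − 0.54 = 1.23 V.
Since V_DS = 0.746 V < V_ov = 1.23 V, the device is in the triode region.
I_D = k_n [V_ov · V_DS − ½ V_DS²] = 6.79 × [1.23 × 0.746 − 0.5 × 0.746²] = 4.33 mA.

Triode; I_D = 4.33 mA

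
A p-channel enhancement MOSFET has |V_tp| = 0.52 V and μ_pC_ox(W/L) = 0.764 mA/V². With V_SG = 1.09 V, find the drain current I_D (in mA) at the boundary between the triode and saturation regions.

At the boundary V_SD = V_ov = V_SG − |V_tp| = 1.09 − 0.52 = 0.57 V.
I_D = ½ k_p V_ov² = 0.5 × 0.764 × 0.57² = 0.124 mA.

I_D = 0.124 mA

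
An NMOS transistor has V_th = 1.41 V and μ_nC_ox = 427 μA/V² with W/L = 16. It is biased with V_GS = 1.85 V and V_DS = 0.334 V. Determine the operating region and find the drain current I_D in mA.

k_n = μ_nC_ox · (W/L) = 6.832 mA/V².
V_ov = V_GS − V_th = 1.85 − 1.41 = 0.44 V.
Since V_DS = 0.334 V < V_ov = 0.44 V, the device is in the triode region.
I_D = k_n [V_ov · V_DS − ½ V_DS²] = 6.832 × [0.44 × 0.334 − 0.5 × 0.334²] = 0.623 mA.

Triode; I_D = 0.623 mA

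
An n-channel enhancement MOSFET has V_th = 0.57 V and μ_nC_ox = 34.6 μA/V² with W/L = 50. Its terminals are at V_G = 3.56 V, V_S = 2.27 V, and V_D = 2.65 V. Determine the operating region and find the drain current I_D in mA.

V_GS = V_G − V_S = 3.56 − 2.27 = 1.29 V; V_DS = V_D − V_S = 2.65 − 2.27 = 0.38 V.
k_n = μ_nC_ox · (W/L) = 1.73 mA/V².
V_ov = V_GS − V_th = 1.29 − 0.57 = 0.72 V.
Since V_DS = 0.38 V < V_ov = 0.72 V, the device is in the triode region.
I_D = k_n [V_ov · V_DS − ½ V_DS²] = 1.73 × [0.72 × 0.38 − 0.5 × 0.38²] = 0.348 mA.

Triode; I_D = 0.348 mA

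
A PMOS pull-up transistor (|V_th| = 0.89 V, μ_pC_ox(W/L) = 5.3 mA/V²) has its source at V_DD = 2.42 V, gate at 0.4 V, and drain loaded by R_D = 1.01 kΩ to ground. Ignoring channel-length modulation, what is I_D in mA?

I_D = 1.99 mA

V_SG = V_DD − V_G = 2.42 − 0.4 = 2.02 V, so V_ov = 2.02 − 0.89 = 1.13 V.
Assume saturation: I_D = ½ k_p V_ov² = 0.5 × 5.3 × 1.13² = 3.38 mA, giving V_SD = V_DD − I_D R_D = 2.42 − 3.38 × 1.01 = -0.998 V.
But -0.998 V < V_ov = 1.13 V, so the device is actually in triode.
In triode I_D = k_p[V_ov V_SD − ½ V_SD²] and I_D = (V_DD − V_SD)/R_D. Equating: 2.68 V_SD² − 7.049 V_SD + 2.42 = 0, giving V_SD = 0.406 V (the root below V_ov).
I_D = (2.42 − 0.406) / 1.01 = 1.99 mA.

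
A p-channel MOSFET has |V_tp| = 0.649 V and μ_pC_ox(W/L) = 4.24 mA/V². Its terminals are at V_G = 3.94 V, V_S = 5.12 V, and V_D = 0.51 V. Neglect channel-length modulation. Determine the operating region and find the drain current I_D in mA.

V_SG = V_S − V_G = 5.12 − 3.94 = 1.18 V; V_SD = V_S − V_D = 5.12 − 0.51 = 4.61 V.
V_ov = V_SG − |V_tp| = 1.18 − 0.649 = 0.531 V.
Since V_SD = 4.61 V ≥ V_ov = 0.531 V, the device is in saturation.
I_D = ½ k_p V_ov² = 0.5 × 4.24 × 0.531² = 0.598 mA.

Saturation; I_D = 0.598 mA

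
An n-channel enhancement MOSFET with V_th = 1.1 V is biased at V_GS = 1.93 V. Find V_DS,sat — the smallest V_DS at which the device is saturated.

The boundary between triode and saturation is V_DS = V_GS − V_th = V_ov.
V_ov = 1.93 − 1.1 = 0.83 V.

V_DS,sat = 0.830 V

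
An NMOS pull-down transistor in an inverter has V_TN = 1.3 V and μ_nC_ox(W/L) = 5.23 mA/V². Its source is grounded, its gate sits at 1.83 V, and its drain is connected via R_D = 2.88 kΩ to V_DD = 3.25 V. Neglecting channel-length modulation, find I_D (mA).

V_GS = V_G = 1.83 V, so V_ov = 1.83 − 1.3 = 0.53 V.
Assume saturation: I_D = ½ k_n V_ov² = 0.5 × 5.23 × 0.53² = 0.735 mA, giving V_DS = V_DD − I_D R_D = 3.25 − 0.735 × 2.88 = 1.13 V.
V_DS = 1.13 V ≥ V_ov = 0.53 V, confirming saturation.

I_D = 0.735 mA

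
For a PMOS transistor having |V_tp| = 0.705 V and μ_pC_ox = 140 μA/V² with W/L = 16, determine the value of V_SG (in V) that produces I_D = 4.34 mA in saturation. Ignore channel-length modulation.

k_p = μ_pC_ox · (W/L) = 2.24 mA/V².
In saturation I_D = ½ k_p (V_SG − |V_tp|)², so V_SG − |V_tp| = √(2 I_D / k_p) = √(2 × 4.34 / 2.24) = 1.97 V.
V_SG = 0.705 + 1.97 = 2.67 V.

V_SG = 2.67 V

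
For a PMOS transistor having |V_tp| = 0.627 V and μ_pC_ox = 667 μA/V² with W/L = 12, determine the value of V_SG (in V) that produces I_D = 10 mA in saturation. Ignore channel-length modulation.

k_p = μ_pC_ox · (W/L) = 8.004 mA/V².
In saturation I_D = ½ k_p (V_SG − |V_tp|)², so V_SG − |V_tp| = √(2 I_D / k_p) = √(2 × 10 / 8.004) = 1.58 V.
V_SG = 0.627 + 1.58 = 2.21 V.

V_SG = 2.21 V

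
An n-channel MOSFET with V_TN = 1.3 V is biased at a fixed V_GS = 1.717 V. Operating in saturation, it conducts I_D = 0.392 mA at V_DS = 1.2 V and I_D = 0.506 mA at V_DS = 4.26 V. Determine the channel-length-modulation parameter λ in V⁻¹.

With V_GS fixed, I_D ∝ (1 + λ V_DS) in saturation, so I_D2/I_D1 = (1 + λ V_DS2)/(1 + λ V_DS1).
0.506/0.392 = 1.291 = (1 + 4.26 λ)/(1 + 1.2 λ).
Solving: λ (I_D1 V_DS2 − I_D2 V_DS1) = I_D2 − I_D1, so λ = (0.506 − 0.392) / (0.392 × 4.26 − 0.506 × 1.2) = 0.114 / 1.06 = 0.107 V⁻¹.

λ = 0.107 V⁻¹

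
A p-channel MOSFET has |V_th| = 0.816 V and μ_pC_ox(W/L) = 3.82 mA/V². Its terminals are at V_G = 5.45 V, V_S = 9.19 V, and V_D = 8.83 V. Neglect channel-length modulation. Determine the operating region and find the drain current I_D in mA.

Triode; I_D = 3.77 mA

V_SG = V_S − V_G = 9.19 − 5.45 = 3.74 V; V_SD = V_S − V_D = 9.19 − 8.83 = 0.36 V.
V_ov = V_SG − |V_th| = 3.74 − 0.816 = 2.92 V.
Since V_SD = 0.36 V < V_ov = 2.92 V, the device is in the triode region.
I_D = k_p [V_ov · V_SD − ½ V_SD²] = 3.82 × [2.92 × 0.36 − 0.5 × 0.36²] = 3.77 mA.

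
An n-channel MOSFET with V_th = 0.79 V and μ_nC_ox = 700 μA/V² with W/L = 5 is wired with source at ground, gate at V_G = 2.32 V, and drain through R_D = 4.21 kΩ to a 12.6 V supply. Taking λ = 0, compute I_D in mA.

I_D = 2.83 mA

V_GS = V_G = 2.32 V, so V_ov = 2.32 − 0.79 = 1.53 V.
k_n = μ_nC_ox · (W/L) = 3.5 mA/V².
Assume saturation: I_D = ½ k_n V_ov² = 0.5 × 3.5 × 1.53² = 4.1 mA, giving V_DS = V_DD − I_D R_D = 12.6 − 4.1 × 4.21 = -4.65 V.
But -4.65 V < V_ov = 1.53 V, so the device is actually in triode.
In triode I_D = k_n[V_ov V_DS − ½ V_DS²] and I_D = (V_DD − V_DS)/R_D. Equating: 7.37 V_DS² − 23.54 V_DS + 12.6 = 0, giving V_DS = 0.68 V (the root below V_ov).
I_D = (12.6 − 0.68) / 4.21 = 2.83 mA.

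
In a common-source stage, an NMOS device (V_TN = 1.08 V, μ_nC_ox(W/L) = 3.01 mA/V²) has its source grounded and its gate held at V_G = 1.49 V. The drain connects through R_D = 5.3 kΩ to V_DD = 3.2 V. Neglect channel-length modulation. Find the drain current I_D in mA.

V_GS = V_G = 1.49 V, so V_ov = 1.49 − 1.08 = 0.41 V.
Assume saturation: I_D = ½ k_n V_ov² = 0.5 × 3.01 × 0.41² = 0.253 mA, giving V_DS = V_DD − I_D R_D = 3.2 − 0.253 × 5.3 = 1.86 V.
V_DS = 1.86 V ≥ V_ov = 0.41 V, confirming saturation.

I_D = 0.253 mA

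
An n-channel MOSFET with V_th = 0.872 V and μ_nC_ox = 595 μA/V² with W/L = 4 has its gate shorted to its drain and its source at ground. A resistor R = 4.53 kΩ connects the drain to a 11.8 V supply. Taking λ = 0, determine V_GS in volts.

V_GS = 2.21 V

With gate tied to drain, V_GS = V_DS ≥ V_GS − V_th, so the device is in saturation.
k_n = μ_nC_ox · (W/L) = 2.38 mA/V².
KCL at the drain: ½ k_n (V_GS − V_th)² = (V_DD − V_GS)/R.
Let x = V_GS − 0.872. Then 5.39 x² + x − 10.93 = 0, giving x = 1.33 V (positive root), so V_GS = 2.21 V.
I_D = (V_DD − V_GS)/R = (11.8 − 2.21) / 4.53 = 2.12 mA.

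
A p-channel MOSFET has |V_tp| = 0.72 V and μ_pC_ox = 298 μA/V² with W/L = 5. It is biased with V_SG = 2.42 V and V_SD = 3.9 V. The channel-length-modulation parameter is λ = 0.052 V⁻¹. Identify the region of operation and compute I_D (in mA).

k_p = μ_pC_ox · (W/L) = 1.49 mA/V².
V_ov = V_SG − |V_tp| = 2.42 − 0.72 = 1.7 V.
Since V_SD = 3.9 V ≥ V_ov = 1.7 V, the device is in saturation.
I_D = ½ k_p V_ov² (1 + λ V_SD) = 0.5 × 1.49 × 1.7² × (1 + 0.052 × 3.9) = 2.59 mA.

Saturation; I_D = 2.59 mA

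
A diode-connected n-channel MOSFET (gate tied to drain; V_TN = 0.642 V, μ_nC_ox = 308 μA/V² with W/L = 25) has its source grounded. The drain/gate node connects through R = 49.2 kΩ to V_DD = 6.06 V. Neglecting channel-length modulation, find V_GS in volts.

V_GS = 0.809 V

With gate tied to drain, V_GS = V_DS ≥ V_GS − V_TN, so the device is in saturation.
k_n = μ_nC_ox · (W/L) = 7.7 mA/V².
KCL at the drain: ½ k_n (V_GS − V_TN)² = (V_DD − V_GS)/R.
Let x = V_GS − 0.642. Then 189 x² + x − 5.418 = 0, giving x = 0.167 V (positive root), so V_GS = 0.809 V.
I_D = (V_DD − V_GS)/R = (6.06 − 0.809) / 49.2 = 0.107 mA.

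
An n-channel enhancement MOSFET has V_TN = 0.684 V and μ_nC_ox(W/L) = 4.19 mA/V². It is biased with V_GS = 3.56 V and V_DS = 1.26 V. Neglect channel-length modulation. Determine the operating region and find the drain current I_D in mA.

Triode; I_D = 11.9 mA

V_ov = V_GS − V_TN = 3.56 − 0.684 = 2.88 V.
Since V_DS = 1.26 V < V_ov = 2.88 V, the device is in the triode region.
I_D = k_n [V_ov · V_DS − ½ V_DS²] = 4.19 × [2.88 × 1.26 − 0.5 × 1.26²] = 11.9 mA.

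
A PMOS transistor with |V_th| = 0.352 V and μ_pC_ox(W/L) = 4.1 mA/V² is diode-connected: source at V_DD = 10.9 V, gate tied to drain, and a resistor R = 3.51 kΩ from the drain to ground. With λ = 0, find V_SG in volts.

With gate tied to drain, V_SG = V_SD ≥ V_SG − |V_th|, so the device is in saturation.
KCL at the drain: ½ k_p (V_SG − |V_th|)² = (V_DD − V_SG)/R.
Let x = V_SG − 0.352. Then 7.2 x² + x − 10.55 = 0, giving x = 1.14 V (positive root), so V_SG = 1.5 V.
I_D = (V_DD − V_SG)/R = (10.9 − 1.5) / 3.51 = 2.68 mA.

V_SG = 1.50 V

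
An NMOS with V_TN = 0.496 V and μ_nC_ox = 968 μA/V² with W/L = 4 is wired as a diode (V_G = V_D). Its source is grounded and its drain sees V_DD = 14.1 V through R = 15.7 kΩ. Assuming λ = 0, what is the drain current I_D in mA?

With gate tied to drain, V_GS = V_DS ≥ V_GS − V_TN, so the device is in saturation.
k_n = μ_nC_ox · (W/L) = 3.872 mA/V².
KCL at the drain: ½ k_n (V_GS − V_TN)² = (V_DD − V_GS)/R.
Let x = V_GS − 0.496. Then 30.4 x² + x − 13.6 = 0, giving x = 0.653 V (positive root), so V_GS = 1.15 V.
I_D = (V_DD − V_GS)/R = (14.1 − 1.15) / 15.7 = 0.825 mA.

I_D = 0.825 mA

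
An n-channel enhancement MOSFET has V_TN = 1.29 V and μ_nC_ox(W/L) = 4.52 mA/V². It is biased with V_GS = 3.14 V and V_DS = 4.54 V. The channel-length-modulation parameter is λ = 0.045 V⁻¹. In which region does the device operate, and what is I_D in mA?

Saturation; I_D = 9.32 mA

V_ov = V_GS − V_TN = 3.14 − 1.29 = 1.85 V.
Since V_DS = 4.54 V ≥ V_ov = 1.85 V, the device is in saturation.
I_D = ½ k_n V_ov² (1 + λ V_DS) = 0.5 × 4.52 × 1.85² × (1 + 0.045 × 4.54) = 9.32 mA.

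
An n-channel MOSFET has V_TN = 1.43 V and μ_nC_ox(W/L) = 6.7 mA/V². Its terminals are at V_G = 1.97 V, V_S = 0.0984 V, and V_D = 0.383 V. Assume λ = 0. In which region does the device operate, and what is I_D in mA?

Triode; I_D = 0.571 mA

V_GS = V_G − V_S = 1.97 − 0.0984 = 1.87 V; V_DS = V_D − V_S = 0.383 − 0.0984 = 0.285 V.
V_ov = V_GS − V_TN = 1.87 − 1.43 = 0.442 V.
Since V_DS = 0.285 V < V_ov = 0.442 V, the device is in the triode region.
I_D = k_n [V_ov · V_DS − ½ V_DS²] = 6.7 × [0.442 × 0.285 − 0.5 × 0.285²] = 0.571 mA.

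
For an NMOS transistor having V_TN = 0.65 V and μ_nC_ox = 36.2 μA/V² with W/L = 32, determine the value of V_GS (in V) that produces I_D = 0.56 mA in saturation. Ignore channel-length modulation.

V_GS = 1.63 V

k_n = μ_nC_ox · (W/L) = 1.158 mA/V².
In saturation I_D = ½ k_n (V_GS − V_TN)², so V_GS − V_TN = √(2 I_D / k_n) = √(2 × 0.56 / 1.158) = 0.983 V.
V_GS = 0.65 + 0.983 = 1.63 V.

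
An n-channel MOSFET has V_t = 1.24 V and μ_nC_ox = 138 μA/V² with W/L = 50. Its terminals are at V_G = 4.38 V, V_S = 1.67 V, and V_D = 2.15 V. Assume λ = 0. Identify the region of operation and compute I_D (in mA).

Triode; I_D = 4.07 mA

V_GS = V_G − V_S = 4.38 − 1.67 = 2.71 V; V_DS = V_D − V_S = 2.15 − 1.67 = 0.48 V.
k_n = μ_nC_ox · (W/L) = 6.9 mA/V².
V_ov = V_GS − V_t = 2.71 − 1.24 = 1.47 V.
Since V_DS = 0.48 V < V_ov = 1.47 V, the device is in the triode region.
I_D = k_n [V_ov · V_DS − ½ V_DS²] = 6.9 × [1.47 × 0.48 − 0.5 × 0.48²] = 4.07 mA.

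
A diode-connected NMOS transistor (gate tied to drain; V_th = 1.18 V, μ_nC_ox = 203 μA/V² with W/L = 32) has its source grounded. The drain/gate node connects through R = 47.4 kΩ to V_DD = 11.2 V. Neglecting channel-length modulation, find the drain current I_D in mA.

With gate tied to drain, V_GS = V_DS ≥ V_GS − V_th, so the device is in saturation.
k_n = μ_nC_ox · (W/L) = 6.496 mA/V².
KCL at the drain: ½ k_n (V_GS − V_th)² = (V_DD − V_GS)/R.
Let x = V_GS − 1.18. Then 154 x² + x − 10.02 = 0, giving x = 0.252 V (positive root), so V_GS = 1.43 V.
I_D = (V_DD − V_GS)/R = (11.2 − 1.43) / 47.4 = 0.206 mA.

I_D = 0.206 mA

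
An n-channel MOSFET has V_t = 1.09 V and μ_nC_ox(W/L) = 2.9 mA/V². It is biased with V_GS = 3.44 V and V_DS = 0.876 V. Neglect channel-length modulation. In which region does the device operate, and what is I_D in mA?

Triode; I_D = 4.86 mA

V_ov = V_GS − V_t = 3.44 − 1.09 = 2.35 V.
Since V_DS = 0.876 V < V_ov = 2.35 V, the device is in the triode region.
I_D = k_n [V_ov · V_DS − ½ V_DS²] = 2.9 × [2.35 × 0.876 − 0.5 × 0.876²] = 4.86 mA.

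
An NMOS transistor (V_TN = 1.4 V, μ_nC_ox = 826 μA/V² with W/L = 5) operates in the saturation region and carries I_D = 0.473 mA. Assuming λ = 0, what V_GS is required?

k_n = μ_nC_ox · (W/L) = 4.13 mA/V².
In saturation I_D = ½ k_n (V_GS − V_TN)², so V_GS − V_TN = √(2 I_D / k_n) = √(2 × 0.473 / 4.13) = 0.479 V.
V_GS = 1.4 + 0.479 = 1.88 V.

V_GS = 1.88 V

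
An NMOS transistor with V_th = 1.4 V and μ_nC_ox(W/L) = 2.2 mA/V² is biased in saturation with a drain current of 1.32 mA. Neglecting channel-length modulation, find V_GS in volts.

In saturation I_D = ½ k_n (V_GS − V_th)², so V_GS − V_th = √(2 I_D / k_n) = √(2 × 1.32 / 2.2) = 1.1 V.
V_GS = 1.4 + 1.1 = 2.5 V.

V_GS = 2.50 V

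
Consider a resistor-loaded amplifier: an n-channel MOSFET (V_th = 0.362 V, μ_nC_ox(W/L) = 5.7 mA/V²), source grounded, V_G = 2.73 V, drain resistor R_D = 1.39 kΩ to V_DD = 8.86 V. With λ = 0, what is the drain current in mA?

V_GS = V_G = 2.73 V, so V_ov = 2.73 − 0.362 = 2.37 V.
Assume saturation: I_D = ½ k_n V_ov² = 0.5 × 5.7 × 2.37² = 16 mA, giving V_DS = V_DD − I_D R_D = 8.86 − 16 × 1.39 = -13.4 V.
But -13.4 V < V_ov = 2.37 V, so the device is actually in triode.
In triode I_D = k_n[V_ov V_DS − ½ V_DS²] and I_D = (V_DD − V_DS)/R_D. Equating: 3.96 V_DS² − 19.76 V_DS + 8.86 = 0, giving V_DS = 0.498 V (the root below V_ov).
I_D = (8.86 − 0.498) / 1.39 = 6.02 mA.

I_D = 6.02 mA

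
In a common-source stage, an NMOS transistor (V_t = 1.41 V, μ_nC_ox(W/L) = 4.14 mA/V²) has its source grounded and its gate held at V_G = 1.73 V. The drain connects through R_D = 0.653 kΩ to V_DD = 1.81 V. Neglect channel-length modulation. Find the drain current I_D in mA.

I_D = 0.212 mA

V_GS = V_G = 1.73 V, so V_ov = 1.73 − 1.41 = 0.32 V.
Assume saturation: I_D = ½ k_n V_ov² = 0.5 × 4.14 × 0.32² = 0.212 mA, giving V_DS = V_DD − I_D R_D = 1.81 − 0.212 × 0.653 = 1.67 V.
V_DS = 1.67 V ≥ V_ov = 0.32 V, confirming saturation.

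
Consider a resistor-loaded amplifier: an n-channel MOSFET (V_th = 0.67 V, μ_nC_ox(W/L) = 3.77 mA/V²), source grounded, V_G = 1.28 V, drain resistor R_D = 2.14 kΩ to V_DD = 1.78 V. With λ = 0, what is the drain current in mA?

I_D = 0.635 mA

V_GS = V_G = 1.28 V, so V_ov = 1.28 − 0.67 = 0.61 V.
Assume saturation: I_D = ½ k_n V_ov² = 0.5 × 3.77 × 0.61² = 0.701 mA, giving V_DS = V_DD − I_D R_D = 1.78 − 0.701 × 2.14 = 0.279 V.
But 0.279 V < V_ov = 0.61 V, so the device is actually in triode.
In triode I_D = k_n[V_ov V_DS − ½ V_DS²] and I_D = (V_DD − V_DS)/R_D. Equating: 4.03 V_DS² − 5.921 V_DS + 1.78 = 0, giving V_DS = 0.422 V (the root below V_ov).
I_D = (1.78 − 0.422) / 2.14 = 0.635 mA.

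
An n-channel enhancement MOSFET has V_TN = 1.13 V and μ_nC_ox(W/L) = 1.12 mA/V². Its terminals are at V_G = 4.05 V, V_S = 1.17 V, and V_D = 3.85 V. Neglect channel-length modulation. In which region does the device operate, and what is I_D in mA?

V_GS = V_G − V_S = 4.05 − 1.17 = 2.88 V; V_DS = V_D − V_S = 3.85 − 1.17 = 2.68 V.
V_ov = V_GS − V_TN = 2.88 − 1.13 = 1.75 V.
Since V_DS = 2.68 V ≥ V_ov = 1.75 V, the device is in saturation.
I_D = ½ k_n V_ov² = 0.5 × 1.12 × 1.75² = 1.72 mA.

Saturation; I_D = 1.72 mA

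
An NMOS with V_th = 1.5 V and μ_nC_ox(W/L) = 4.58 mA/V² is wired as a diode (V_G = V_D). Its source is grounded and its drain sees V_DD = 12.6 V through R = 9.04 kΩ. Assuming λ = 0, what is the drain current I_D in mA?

With gate tied to drain, V_GS = V_DS ≥ V_GS − V_th, so the device is in saturation.
KCL at the drain: ½ k_n (V_GS − V_th)² = (V_DD − V_GS)/R.
Let x = V_GS − 1.5. Then 20.7 x² + x − 11.1 = 0, giving x = 0.708 V (positive root), so V_GS = 2.21 V.
I_D = (V_DD − V_GS)/R = (12.6 − 2.21) / 9.04 = 1.15 mA.

I_D = 1.15 mA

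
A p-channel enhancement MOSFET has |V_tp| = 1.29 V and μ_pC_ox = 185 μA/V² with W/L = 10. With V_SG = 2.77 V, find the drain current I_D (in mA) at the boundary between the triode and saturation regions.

I_D = 2.03 mA

At the boundary V_SD = V_ov = V_SG − |V_tp| = 2.77 − 1.29 = 1.48 V.
k_p = μ_pC_ox · (W/L) = 1.85 mA/V².
I_D = ½ k_p V_ov² = 0.5 × 1.85 × 1.48² = 2.03 mA.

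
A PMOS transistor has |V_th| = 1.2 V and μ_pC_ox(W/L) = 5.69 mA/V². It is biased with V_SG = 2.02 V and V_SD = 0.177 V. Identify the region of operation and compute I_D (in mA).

V_ov = V_SG − |V_th| = 2.02 − 1.2 = 0.82 V.
Since V_SD = 0.177 V < V_ov = 0.82 V, the device is in the triode region.
I_D = k_p [V_ov · V_SD − ½ V_SD²] = 5.69 × [0.82 × 0.177 − 0.5 × 0.177²] = 0.737 mA.

Triode; I_D = 0.737 mA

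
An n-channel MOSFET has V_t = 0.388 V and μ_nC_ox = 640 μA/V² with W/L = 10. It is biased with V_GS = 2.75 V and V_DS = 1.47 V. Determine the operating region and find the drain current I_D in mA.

k_n = μ_nC_ox · (W/L) = 6.4 mA/V².
V_ov = V_GS − V_t = 2.75 − 0.388 = 2.36 V.
Since V_DS = 1.47 V < V_ov = 2.36 V, the device is in the triode region.
I_D = k_n [V_ov · V_DS − ½ V_DS²] = 6.4 × [2.36 × 1.47 − 0.5 × 1.47²] = 15.3 mA.

Triode; I_D = 15.3 mA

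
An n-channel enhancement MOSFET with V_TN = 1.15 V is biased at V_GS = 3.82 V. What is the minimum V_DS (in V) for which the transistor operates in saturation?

V_DS,sat = 2.67 V

The boundary between triode and saturation is V_DS = V_GS − V_TN = V_ov.
V_ov = 3.82 − 1.15 = 2.67 V.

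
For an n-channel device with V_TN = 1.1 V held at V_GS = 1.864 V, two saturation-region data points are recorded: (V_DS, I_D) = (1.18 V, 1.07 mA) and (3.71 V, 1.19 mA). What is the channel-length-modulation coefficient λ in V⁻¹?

λ = 0.0468 V⁻¹

With V_GS fixed, I_D ∝ (1 + λ V_DS) in saturation, so I_D2/I_D1 = (1 + λ V_DS2)/(1 + λ V_DS1).
1.19/1.07 = 1.112 = (1 + 3.71 λ)/(1 + 1.18 λ).
Solving: λ (I_D1 V_DS2 − I_D2 V_DS1) = I_D2 − I_D1, so λ = (1.19 − 1.07) / (1.07 × 3.71 − 1.19 × 1.18) = 0.12 / 2.57 = 0.0468 V⁻¹.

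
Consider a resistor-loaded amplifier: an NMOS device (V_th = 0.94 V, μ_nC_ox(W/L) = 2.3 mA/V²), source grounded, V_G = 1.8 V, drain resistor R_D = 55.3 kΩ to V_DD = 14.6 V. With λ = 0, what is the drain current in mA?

I_D = 0.261 mA

V_GS = V_G = 1.8 V, so V_ov = 1.8 − 0.94 = 0.86 V.
Assume saturation: I_D = ½ k_n V_ov² = 0.5 × 2.3 × 0.86² = 0.851 mA, giving V_DS = V_DD − I_D R_D = 14.6 − 0.851 × 55.3 = -32.4 V.
But -32.4 V < V_ov = 0.86 V, so the device is actually in triode.
In triode I_D = k_n[V_ov V_DS − ½ V_DS²] and I_D = (V_DD − V_DS)/R_D. Equating: 63.6 V_DS² − 110.4 V_DS + 14.6 = 0, giving V_DS = 0.144 V (the root below V_ov).
I_D = (14.6 − 0.144) / 55.3 = 0.261 mA.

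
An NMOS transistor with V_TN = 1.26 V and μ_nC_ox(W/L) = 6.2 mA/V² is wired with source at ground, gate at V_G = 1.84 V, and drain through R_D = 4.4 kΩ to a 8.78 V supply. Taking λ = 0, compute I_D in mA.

V_GS = V_G = 1.84 V, so V_ov = 1.84 − 1.26 = 0.58 V.
Assume saturation: I_D = ½ k_n V_ov² = 0.5 × 6.2 × 0.58² = 1.04 mA, giving V_DS = V_DD − I_D R_D = 8.78 − 1.04 × 4.4 = 4.19 V.
V_DS = 4.19 V ≥ V_ov = 0.58 V, confirming saturation.

I_D = 1.04 mA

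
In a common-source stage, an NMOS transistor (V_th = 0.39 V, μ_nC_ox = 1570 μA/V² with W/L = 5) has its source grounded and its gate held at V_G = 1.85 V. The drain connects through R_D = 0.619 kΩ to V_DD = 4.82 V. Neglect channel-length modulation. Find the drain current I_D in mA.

I_D = 6.53 mA

V_GS = V_G = 1.85 V, so V_ov = 1.85 − 0.39 = 1.46 V.
k_n = μ_nC_ox · (W/L) = 7.85 mA/V².
Assume saturation: I_D = ½ k_n V_ov² = 0.5 × 7.85 × 1.46² = 8.37 mA, giving V_DS = V_DD − I_D R_D = 4.82 − 8.37 × 0.619 = -0.359 V.
But -0.359 V < V_ov = 1.46 V, so the device is actually in triode.
In triode I_D = k_n[V_ov V_DS − ½ V_DS²] and I_D = (V_DD − V_DS)/R_D. Equating: 2.43 V_DS² − 8.094 V_DS + 4.82 = 0, giving V_DS = 0.776 V (the root below V_ov).
I_D = (4.82 − 0.776) / 0.619 = 6.53 mA.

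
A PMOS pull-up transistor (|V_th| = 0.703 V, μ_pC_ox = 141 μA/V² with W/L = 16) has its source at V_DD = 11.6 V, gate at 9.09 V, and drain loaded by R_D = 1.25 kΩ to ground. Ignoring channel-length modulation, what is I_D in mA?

V_SG = V_DD − V_G = 11.6 − 9.09 = 2.51 V, so V_ov = 2.51 − 0.703 = 1.81 V.
k_p = μ_pC_ox · (W/L) = 2.256 mA/V².
Assume saturation: I_D = ½ k_p V_ov² = 0.5 × 2.256 × 1.81² = 3.68 mA, giving V_SD = V_DD − I_D R_D = 11.6 − 3.68 × 1.25 = 7 V.
V_SD = 7 V ≥ V_ov = 1.81 V, confirming saturation.

I_D = 3.68 mA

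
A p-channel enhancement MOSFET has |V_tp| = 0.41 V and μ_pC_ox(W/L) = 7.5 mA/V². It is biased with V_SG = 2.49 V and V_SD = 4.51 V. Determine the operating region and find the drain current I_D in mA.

Saturation; I_D = 16.2 mA

V_ov = V_SG − |V_tp| = 2.49 − 0.41 = 2.08 V.
Since V_SD = 4.51 V ≥ V_ov = 2.08 V, the device is in saturation.
I_D = ½ k_p V_ov² = 0.5 × 7.5 × 2.08² = 16.2 mA.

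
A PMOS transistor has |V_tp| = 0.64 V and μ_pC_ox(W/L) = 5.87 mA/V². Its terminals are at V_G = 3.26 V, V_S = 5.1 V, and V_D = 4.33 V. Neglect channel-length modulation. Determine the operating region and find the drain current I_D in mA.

V_SG = V_S − V_G = 5.1 − 3.26 = 1.84 V; V_SD = V_S − V_D = 5.1 − 4.33 = 0.77 V.
V_ov = V_SG − |V_tp| = 1.84 − 0.64 = 1.2 V.
Since V_SD = 0.77 V < V_ov = 1.2 V, the device is in the triode region.
I_D = k_p [V_ov · V_SD − ½ V_SD²] = 5.87 × [1.2 × 0.77 − 0.5 × 0.77²] = 3.68 mA.

Triode; I_D = 3.68 mA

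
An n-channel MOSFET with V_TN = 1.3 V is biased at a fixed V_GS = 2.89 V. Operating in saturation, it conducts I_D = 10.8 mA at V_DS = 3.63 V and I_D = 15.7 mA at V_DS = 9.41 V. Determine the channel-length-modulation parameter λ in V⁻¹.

With V_GS fixed, I_D ∝ (1 + λ V_DS) in saturation, so I_D2/I_D1 = (1 + λ V_DS2)/(1 + λ V_DS1).
15.7/10.8 = 1.454 = (1 + 9.41 λ)/(1 + 3.63 λ).
Solving: λ (I_D1 V_DS2 − I_D2 V_DS1) = I_D2 − I_D1, so λ = (15.7 − 10.8) / (10.8 × 9.41 − 15.7 × 3.63) = 4.9 / 44.6 = 0.11 V⁻¹.

λ = 0.110 V⁻¹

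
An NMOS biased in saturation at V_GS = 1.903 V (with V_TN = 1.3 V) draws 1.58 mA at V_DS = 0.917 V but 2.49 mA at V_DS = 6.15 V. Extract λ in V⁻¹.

λ = 0.122 V⁻¹

With V_GS fixed, I_D ∝ (1 + λ V_DS) in saturation, so I_D2/I_D1 = (1 + λ V_DS2)/(1 + λ V_DS1).
2.49/1.58 = 1.576 = (1 + 6.15 λ)/(1 + 0.917 λ).
Solving: λ (I_D1 V_DS2 − I_D2 V_DS1) = I_D2 − I_D1, so λ = (2.49 − 1.58) / (1.58 × 6.15 − 2.49 × 0.917) = 0.91 / 7.43 = 0.122 V⁻¹.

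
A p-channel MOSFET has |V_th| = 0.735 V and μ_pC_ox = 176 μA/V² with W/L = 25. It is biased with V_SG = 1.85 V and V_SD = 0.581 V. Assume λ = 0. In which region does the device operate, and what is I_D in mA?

Triode; I_D = 2.11 mA

k_p = μ_pC_ox · (W/L) = 4.4 mA/V².
V_ov = V_SG − |V_th| = 1.85 − 0.735 = 1.12 V.
Since V_SD = 0.581 V < V_ov = 1.12 V, the device is in the triode region.
I_D = k_p [V_ov · V_SD − ½ V_SD²] = 4.4 × [1.12 × 0.581 − 0.5 × 0.581²] = 2.11 mA.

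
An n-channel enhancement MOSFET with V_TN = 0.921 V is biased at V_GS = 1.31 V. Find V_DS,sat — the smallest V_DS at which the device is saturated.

The boundary between triode and saturation is V_DS = V_GS − V_TN = V_ov.
V_ov = 1.31 − 0.921 = 0.389 V.

V_DS,sat = 0.389 V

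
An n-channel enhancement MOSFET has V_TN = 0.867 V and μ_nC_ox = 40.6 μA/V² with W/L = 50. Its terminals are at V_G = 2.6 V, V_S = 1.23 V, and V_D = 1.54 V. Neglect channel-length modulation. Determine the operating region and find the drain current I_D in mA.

V_GS = V_G − V_S = 2.6 − 1.23 = 1.37 V; V_DS = V_D − V_S = 1.54 − 1.23 = 0.31 V.
k_n = μ_nC_ox · (W/L) = 2.03 mA/V².
V_ov = V_GS − V_TN = 1.37 − 0.867 = 0.503 V.
Since V_DS = 0.31 V < V_ov = 0.503 V, the device is in the triode region.
I_D = k_n [V_ov · V_DS − ½ V_DS²] = 2.03 × [0.503 × 0.31 − 0.5 × 0.31²] = 0.219 mA.

Triode; I_D = 0.219 mA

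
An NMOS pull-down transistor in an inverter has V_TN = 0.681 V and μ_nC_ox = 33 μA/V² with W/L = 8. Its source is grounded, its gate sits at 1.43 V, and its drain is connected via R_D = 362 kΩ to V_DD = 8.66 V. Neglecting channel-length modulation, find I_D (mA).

V_GS = V_G = 1.43 V, so V_ov = 1.43 − 0.681 = 0.749 V.
k_n = μ_nC_ox · (W/L) = 0.264 mA/V².
Assume saturation: I_D = ½ k_n V_ov² = 0.5 × 0.264 × 0.749² = 0.0741 mA, giving V_DS = V_DD − I_D R_D = 8.66 − 0.0741 × 362 = -18.1 V.
But -18.1 V < V_ov = 0.749 V, so the device is actually in triode.
In triode I_D = k_n[V_ov V_DS − ½ V_DS²] and I_D = (V_DD − V_DS)/R_D. Equating: 47.8 V_DS² − 72.58 V_DS + 8.66 = 0, giving V_DS = 0.131 V (the root below V_ov).
I_D = (8.66 − 0.131) / 362 = 0.0236 mA.

I_D = 0.0236 mA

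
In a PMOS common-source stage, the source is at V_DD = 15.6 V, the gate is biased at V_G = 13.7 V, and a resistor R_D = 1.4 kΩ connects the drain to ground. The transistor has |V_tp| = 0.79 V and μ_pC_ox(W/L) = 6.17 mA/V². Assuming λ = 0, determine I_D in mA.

V_SG = V_DD − V_G = 15.6 − 13.7 = 1.9 V, so V_ov = 1.9 − 0.79 = 1.11 V.
Assume saturation: I_D = ½ k_p V_ov² = 0.5 × 6.17 × 1.11² = 3.8 mA, giving V_SD = V_DD − I_D R_D = 15.6 − 3.8 × 1.4 = 10.3 V.
V_SD = 10.3 V ≥ V_ov = 1.11 V, confirming saturation.

I_D = 3.80 mA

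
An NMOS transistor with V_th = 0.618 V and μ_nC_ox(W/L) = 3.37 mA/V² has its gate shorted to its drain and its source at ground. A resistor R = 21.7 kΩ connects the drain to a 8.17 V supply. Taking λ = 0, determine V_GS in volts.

With gate tied to drain, V_GS = V_DS ≥ V_GS − V_th, so the device is in saturation.
KCL at the drain: ½ k_n (V_GS − V_th)² = (V_DD − V_GS)/R.
Let x = V_GS − 0.618. Then 36.6 x² + x − 7.552 = 0, giving x = 0.441 V (positive root), so V_GS = 1.06 V.
I_D = (V_DD − V_GS)/R = (8.17 − 1.06) / 21.7 = 0.328 mA.

V_GS = 1.06 V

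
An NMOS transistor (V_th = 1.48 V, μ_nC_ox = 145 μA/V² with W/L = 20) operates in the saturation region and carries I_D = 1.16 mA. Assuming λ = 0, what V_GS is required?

k_n = μ_nC_ox · (W/L) = 2.9 mA/V².
In saturation I_D = ½ k_n (V_GS − V_th)², so V_GS − V_th = √(2 I_D / k_n) = √(2 × 1.16 / 2.9) = 0.894 V.
V_GS = 1.48 + 0.894 = 2.37 V.

V_GS = 2.37 V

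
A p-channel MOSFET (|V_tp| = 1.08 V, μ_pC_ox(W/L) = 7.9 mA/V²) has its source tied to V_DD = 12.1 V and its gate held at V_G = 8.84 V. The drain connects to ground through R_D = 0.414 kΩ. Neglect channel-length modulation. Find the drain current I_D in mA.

V_SG = V_DD − V_G = 12.1 − 8.84 = 3.26 V, so V_ov = 3.26 − 1.08 = 2.18 V.
Assume saturation: I_D = ½ k_p V_ov² = 0.5 × 7.9 × 2.18² = 18.8 mA, giving V_SD = V_DD − I_D R_D = 12.1 − 18.8 × 0.414 = 4.33 V.
V_SD = 4.33 V ≥ V_ov = 2.18 V, confirming saturation.

I_D = 18.8 mA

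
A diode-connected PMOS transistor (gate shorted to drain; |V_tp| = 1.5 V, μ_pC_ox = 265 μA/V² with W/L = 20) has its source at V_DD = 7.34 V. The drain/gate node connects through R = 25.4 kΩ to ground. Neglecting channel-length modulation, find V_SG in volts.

V_SG = 1.79 V

With gate tied to drain, V_SG = V_SD ≥ V_SG − |V_tp|, so the device is in saturation.
k_p = μ_pC_ox · (W/L) = 5.3 mA/V².
KCL at the drain: ½ k_p (V_SG − |V_tp|)² = (V_DD − V_SG)/R.
Let x = V_SG − 1.5. Then 67.3 x² + x − 5.84 = 0, giving x = 0.287 V (positive root), so V_SG = 1.79 V.
I_D = (V_DD − V_SG)/R = (7.34 − 1.79) / 25.4 = 0.219 mA.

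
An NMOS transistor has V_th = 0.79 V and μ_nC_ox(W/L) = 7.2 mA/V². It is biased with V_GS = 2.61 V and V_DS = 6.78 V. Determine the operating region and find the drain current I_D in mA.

Saturation; I_D = 11.9 mA

V_ov = V_GS − V_th = 2.61 − 0.79 = 1.82 V.
Since V_DS = 6.78 V ≥ V_ov = 1.82 V, the device is in saturation.
I_D = ½ k_n V_ov² = 0.5 × 7.2 × 1.82² = 11.9 mA.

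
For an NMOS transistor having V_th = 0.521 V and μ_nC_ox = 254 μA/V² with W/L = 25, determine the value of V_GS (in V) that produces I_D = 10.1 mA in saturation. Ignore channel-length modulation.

V_GS = 2.30 V

k_n = μ_nC_ox · (W/L) = 6.35 mA/V².
In saturation I_D = ½ k_n (V_GS − V_th)², so V_GS − V_th = √(2 I_D / k_n) = √(2 × 10.1 / 6.35) = 1.78 V.
V_GS = 0.521 + 1.78 = 2.3 V.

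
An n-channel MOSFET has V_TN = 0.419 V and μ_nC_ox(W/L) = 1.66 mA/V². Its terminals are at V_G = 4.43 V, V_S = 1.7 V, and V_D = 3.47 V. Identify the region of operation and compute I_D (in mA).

Triode; I_D = 4.19 mA

V_GS = V_G − V_S = 4.43 − 1.7 = 2.73 V; V_DS = V_D − V_S = 3.47 − 1.7 = 1.77 V.
V_ov = V_GS − V_TN = 2.73 − 0.419 = 2.31 V.
Since V_DS = 1.77 V < V_ov = 2.31 V, the device is in the triode region.
I_D = k_n [V_ov · V_DS − ½ V_DS²] = 1.66 × [2.31 × 1.77 − 0.5 × 1.77²] = 4.19 mA.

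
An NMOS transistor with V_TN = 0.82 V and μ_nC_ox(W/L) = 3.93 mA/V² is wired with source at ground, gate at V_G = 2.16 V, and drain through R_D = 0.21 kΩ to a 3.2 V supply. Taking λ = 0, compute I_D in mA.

I_D = 3.53 mA

V_GS = V_G = 2.16 V, so V_ov = 2.16 − 0.82 = 1.34 V.
Assume saturation: I_D = ½ k_n V_ov² = 0.5 × 3.93 × 1.34² = 3.53 mA, giving V_DS = V_DD − I_D R_D = 3.2 − 3.53 × 0.21 = 2.46 V.
V_DS = 2.46 V ≥ V_ov = 1.34 V, confirming saturation.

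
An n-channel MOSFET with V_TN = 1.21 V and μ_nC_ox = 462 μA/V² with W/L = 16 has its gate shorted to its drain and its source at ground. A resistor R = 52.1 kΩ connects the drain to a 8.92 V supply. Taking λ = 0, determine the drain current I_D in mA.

I_D = 0.144 mA

With gate tied to drain, V_GS = V_DS ≥ V_GS − V_TN, so the device is in saturation.
k_n = μ_nC_ox · (W/L) = 7.392 mA/V².
KCL at the drain: ½ k_n (V_GS − V_TN)² = (V_DD − V_GS)/R.
Let x = V_GS − 1.21. Then 193 x² + x − 7.71 = 0, giving x = 0.198 V (positive root), so V_GS = 1.41 V.
I_D = (V_DD − V_GS)/R = (8.92 − 1.41) / 52.1 = 0.144 mA.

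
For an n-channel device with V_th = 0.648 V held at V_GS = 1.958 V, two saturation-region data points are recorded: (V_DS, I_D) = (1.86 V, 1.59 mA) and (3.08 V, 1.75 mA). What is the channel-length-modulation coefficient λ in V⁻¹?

With V_GS fixed, I_D ∝ (1 + λ V_DS) in saturation, so I_D2/I_D1 = (1 + λ V_DS2)/(1 + λ V_DS1).
1.75/1.59 = 1.101 = (1 + 3.08 λ)/(1 + 1.86 λ).
Solving: λ (I_D1 V_DS2 − I_D2 V_DS1) = I_D2 − I_D1, so λ = (1.75 − 1.59) / (1.59 × 3.08 − 1.75 × 1.86) = 0.16 / 1.64 = 0.0974 V⁻¹.

λ = 0.0974 V⁻¹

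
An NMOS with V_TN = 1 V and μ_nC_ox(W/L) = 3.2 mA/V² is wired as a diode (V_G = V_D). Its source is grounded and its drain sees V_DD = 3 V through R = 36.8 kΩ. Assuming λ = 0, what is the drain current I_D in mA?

I_D = 0.0496 mA

With gate tied to drain, V_GS = V_DS ≥ V_GS − V_TN, so the device is in saturation.
KCL at the drain: ½ k_n (V_GS − V_TN)² = (V_DD − V_GS)/R.
Let x = V_GS − 1. Then 58.9 x² + x − 2 = 0, giving x = 0.176 V (positive root), so V_GS = 1.18 V.
I_D = (V_DD − V_GS)/R = (3 − 1.18) / 36.8 = 0.0496 mA.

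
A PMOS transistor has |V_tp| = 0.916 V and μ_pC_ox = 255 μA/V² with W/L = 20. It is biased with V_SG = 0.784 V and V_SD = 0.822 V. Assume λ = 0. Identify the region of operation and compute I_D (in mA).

Cutoff; I_D = 0 mA

V_SG = 0.784 V < |V_tp| = 0.916 V, so the transistor is in cutoff.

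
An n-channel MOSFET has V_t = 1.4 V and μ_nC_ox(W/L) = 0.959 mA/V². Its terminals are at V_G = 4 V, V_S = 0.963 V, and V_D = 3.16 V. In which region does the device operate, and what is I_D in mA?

Saturation; I_D = 1.28 mA

V_GS = V_G − V_S = 4 − 0.963 = 3.04 V; V_DS = V_D − V_S = 3.16 − 0.963 = 2.2 V.
V_ov = V_GS − V_t = 3.04 − 1.4 = 1.64 V.
Since V_DS = 2.2 V ≥ V_ov = 1.64 V, the device is in saturation.
I_D = ½ k_n V_ov² = 0.5 × 0.959 × 1.64² = 1.28 mA.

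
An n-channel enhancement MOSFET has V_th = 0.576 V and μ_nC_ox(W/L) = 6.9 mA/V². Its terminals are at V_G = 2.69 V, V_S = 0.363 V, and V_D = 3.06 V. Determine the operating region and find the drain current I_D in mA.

V_GS = V_G − V_S = 2.69 − 0.363 = 2.33 V; V_DS = V_D − V_S = 3.06 − 0.363 = 2.7 V.
V_ov = V_GS − V_th = 2.33 − 0.576 = 1.75 V.
Since V_DS = 2.7 V ≥ V_ov = 1.75 V, the device is in saturation.
I_D = ½ k_n V_ov² = 0.5 × 6.9 × 1.75² = 10.6 mA.

Saturation; I_D = 10.6 mA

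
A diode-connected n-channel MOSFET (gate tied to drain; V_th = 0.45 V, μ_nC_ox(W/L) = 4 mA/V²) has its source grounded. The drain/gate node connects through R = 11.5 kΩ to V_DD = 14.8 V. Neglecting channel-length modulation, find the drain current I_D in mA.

With gate tied to drain, V_GS = V_DS ≥ V_GS − V_th, so the device is in saturation.
KCL at the drain: ½ k_n (V_GS − V_th)² = (V_DD − V_GS)/R.
Let x = V_GS − 0.45. Then 23 x² + x − 14.35 = 0, giving x = 0.768 V (positive root), so V_GS = 1.22 V.
I_D = (V_DD − V_GS)/R = (14.8 − 1.22) / 11.5 = 1.18 mA.

I_D = 1.18 mA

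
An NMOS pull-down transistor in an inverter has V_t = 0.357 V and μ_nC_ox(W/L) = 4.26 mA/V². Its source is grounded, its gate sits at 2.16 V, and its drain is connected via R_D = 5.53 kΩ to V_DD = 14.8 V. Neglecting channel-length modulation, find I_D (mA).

V_GS = V_G = 2.16 V, so V_ov = 2.16 − 0.357 = 1.8 V.
Assume saturation: I_D = ½ k_n V_ov² = 0.5 × 4.26 × 1.8² = 6.92 mA, giving V_DS = V_DD − I_D R_D = 14.8 − 6.92 × 5.53 = -23.5 V.
But -23.5 V < V_ov = 1.8 V, so the device is actually in triode.
In triode I_D = k_n[V_ov V_DS − ½ V_DS²] and I_D = (V_DD − V_DS)/R_D. Equating: 11.8 V_DS² − 43.47 V_DS + 14.8 = 0, giving V_DS = 0.379 V (the root below V_ov).
I_D = (14.8 − 0.379) / 5.53 = 2.61 mA.

I_D = 2.61 mA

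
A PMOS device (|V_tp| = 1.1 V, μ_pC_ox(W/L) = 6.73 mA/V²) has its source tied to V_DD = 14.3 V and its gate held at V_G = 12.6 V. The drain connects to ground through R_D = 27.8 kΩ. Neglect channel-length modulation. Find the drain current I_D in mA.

I_D = 0.509 mA

V_SG = V_DD − V_G = 14.3 − 12.6 = 1.7 V, so V_ov = 1.7 − 1.1 = 0.6 V.
Assume saturation: I_D = ½ k_p V_ov² = 0.5 × 6.73 × 0.6² = 1.21 mA, giving V_SD = V_DD − I_D R_D = 14.3 − 1.21 × 27.8 = -19.4 V.
But -19.4 V < V_ov = 0.6 V, so the device is actually in triode.
In triode I_D = k_p[V_ov V_SD − ½ V_SD²] and I_D = (V_DD − V_SD)/R_D. Equating: 93.5 V_SD² − 113.3 V_SD + 14.3 = 0, giving V_SD = 0.143 V (the root below V_ov).
I_D = (14.3 − 0.143) / 27.8 = 0.509 mA.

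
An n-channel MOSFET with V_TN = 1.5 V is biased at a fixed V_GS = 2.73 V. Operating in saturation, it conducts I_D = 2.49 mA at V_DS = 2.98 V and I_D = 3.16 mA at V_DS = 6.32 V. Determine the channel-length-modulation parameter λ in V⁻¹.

λ = 0.106 V⁻¹

With V_GS fixed, I_D ∝ (1 + λ V_DS) in saturation, so I_D2/I_D1 = (1 + λ V_DS2)/(1 + λ V_DS1).
3.16/2.49 = 1.269 = (1 + 6.32 λ)/(1 + 2.98 λ).
Solving: λ (I_D1 V_DS2 − I_D2 V_DS1) = I_D2 − I_D1, so λ = (3.16 − 2.49) / (2.49 × 6.32 − 3.16 × 2.98) = 0.67 / 6.32 = 0.106 V⁻¹.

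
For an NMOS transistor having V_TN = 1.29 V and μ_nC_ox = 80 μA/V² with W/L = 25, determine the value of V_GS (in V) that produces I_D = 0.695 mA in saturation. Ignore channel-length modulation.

V_GS = 2.12 V

k_n = μ_nC_ox · (W/L) = 2 mA/V².
In saturation I_D = ½ k_n (V_GS − V_TN)², so V_GS − V_TN = √(2 I_D / k_n) = √(2 × 0.695 / 2) = 0.834 V.
V_GS = 1.29 + 0.834 = 2.12 V.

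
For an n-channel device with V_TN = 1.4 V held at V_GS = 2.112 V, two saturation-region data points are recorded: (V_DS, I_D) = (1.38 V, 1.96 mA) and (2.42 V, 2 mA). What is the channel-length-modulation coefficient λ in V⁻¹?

λ = 0.0202 V⁻¹

With V_GS fixed, I_D ∝ (1 + λ V_DS) in saturation, so I_D2/I_D1 = (1 + λ V_DS2)/(1 + λ V_DS1).
2/1.96 = 1.02 = (1 + 2.42 λ)/(1 + 1.38 λ).
Solving: λ (I_D1 V_DS2 − I_D2 V_DS1) = I_D2 − I_D1, so λ = (2 − 1.96) / (1.96 × 2.42 − 2 × 1.38) = 0.04 / 1.98 = 0.0202 V⁻¹.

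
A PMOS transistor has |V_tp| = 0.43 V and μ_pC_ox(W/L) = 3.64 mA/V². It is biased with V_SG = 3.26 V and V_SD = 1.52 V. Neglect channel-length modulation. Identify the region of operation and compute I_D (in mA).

Triode; I_D = 11.5 mA

V_ov = V_SG − |V_tp| = 3.26 − 0.43 = 2.83 V.
Since V_SD = 1.52 V < V_ov = 2.83 V, the device is in the triode region.
I_D = k_p [V_ov · V_SD − ½ V_SD²] = 3.64 × [2.83 × 1.52 − 0.5 × 1.52²] = 11.5 mA.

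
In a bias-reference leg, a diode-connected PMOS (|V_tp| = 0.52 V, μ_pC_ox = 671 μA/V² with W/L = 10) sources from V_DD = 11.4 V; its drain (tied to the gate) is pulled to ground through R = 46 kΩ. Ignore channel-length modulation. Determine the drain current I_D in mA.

With gate tied to drain, V_SG = V_SD ≥ V_SG − |V_tp|, so the device is in saturation.
k_p = μ_pC_ox · (W/L) = 6.71 mA/V².
KCL at the drain: ½ k_p (V_SG − |V_tp|)² = (V_DD − V_SG)/R.
Let x = V_SG − 0.52. Then 154 x² + x − 10.88 = 0, giving x = 0.262 V (positive root), so V_SG = 0.782 V.
I_D = (V_DD − V_SG)/R = (11.4 − 0.782) / 46 = 0.231 mA.

I_D = 0.231 mA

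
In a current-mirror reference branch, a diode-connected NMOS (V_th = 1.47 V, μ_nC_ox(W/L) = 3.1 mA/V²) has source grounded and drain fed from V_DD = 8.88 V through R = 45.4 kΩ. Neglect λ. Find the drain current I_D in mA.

I_D = 0.156 mA

With gate tied to drain, V_GS = V_DS ≥ V_GS − V_th, so the device is in saturation.
KCL at the drain: ½ k_n (V_GS − V_th)² = (V_DD − V_GS)/R.
Let x = V_GS − 1.47. Then 70.4 x² + x − 7.41 = 0, giving x = 0.317 V (positive root), so V_GS = 1.79 V.
I_D = (V_DD − V_GS)/R = (8.88 − 1.79) / 45.4 = 0.156 mA.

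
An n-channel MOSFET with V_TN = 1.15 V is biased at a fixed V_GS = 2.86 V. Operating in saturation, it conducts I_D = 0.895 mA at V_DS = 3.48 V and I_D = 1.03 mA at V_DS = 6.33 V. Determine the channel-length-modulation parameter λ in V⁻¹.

With V_GS fixed, I_D ∝ (1 + λ V_DS) in saturation, so I_D2/I_D1 = (1 + λ V_DS2)/(1 + λ V_DS1).
1.03/0.895 = 1.151 = (1 + 6.33 λ)/(1 + 3.48 λ).
Solving: λ (I_D1 V_DS2 − I_D2 V_DS1) = I_D2 − I_D1, so λ = (1.03 − 0.895) / (0.895 × 6.33 − 1.03 × 3.48) = 0.135 / 2.08 = 0.0649 V⁻¹.

λ = 0.0649 V⁻¹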